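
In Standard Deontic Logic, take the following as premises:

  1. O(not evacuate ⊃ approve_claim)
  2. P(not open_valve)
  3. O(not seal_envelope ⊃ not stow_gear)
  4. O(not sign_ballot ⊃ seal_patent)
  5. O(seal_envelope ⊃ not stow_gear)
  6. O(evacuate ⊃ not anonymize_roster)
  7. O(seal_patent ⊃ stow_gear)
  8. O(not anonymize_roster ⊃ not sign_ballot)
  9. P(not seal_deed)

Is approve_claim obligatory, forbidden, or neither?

By case analysis on seal_envelope: premise 5 gives O(seal_envelope ⊃ not stow_gear) and premise 3 gives O(not seal_envelope ⊃ not stow_gear), so O(not stow_gear) either way.
Premise 7 is O(seal_patent ⊃ stow_gear); contrapositively O(not stow_gear ⊃ not seal_patent). Since O(not stow_gear) holds, K gives O(not seal_patent).
The contrapositive of premise 4 (O(not sign_ballot ⊃ seal_patent)) is O(not seal_patent ⊃ sign_ballot), and O(not seal_patent) is already established, so O(sign_ballot).
Premise 8, O(not anonymize_roster ⊃ not sign_ballot), contraposes to O(sign_ballot ⊃ anonymize_roster); with O(sign_ballot) we get O(anonymize_roster).
Premise 6 is O(evacuate ⊃ not anonymize_roster); contrapositively O(anonymize_roster ⊃ not evacuate). Since O(anonymize_roster) holds, K gives O(not evacuate).
Premise 1 is O(not evacuate ⊃ approve_claim); since O(not evacuate), deontic closure gives O(approve_claim).
Premises 2, 9 do not contribute to this derivation.
Hence approve_claim is obligatory.

Obligatory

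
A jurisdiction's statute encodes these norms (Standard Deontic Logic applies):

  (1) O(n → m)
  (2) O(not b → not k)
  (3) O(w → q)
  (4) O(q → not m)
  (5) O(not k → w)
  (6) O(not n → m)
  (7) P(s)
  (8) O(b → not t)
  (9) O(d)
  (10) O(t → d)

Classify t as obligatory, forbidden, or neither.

Premises 1 and 6 are O(n → m) and O(not n → m); every ideal world satisfies n or not n, so in either case m holds — hence O(m).
Premise 4 is O(q → not m); contrapositively O(m → not q). Since O(m) holds, K gives O(not q).
Premise 3 is O(w → q); contrapositively O(not q → not w). Since O(not q) holds, K gives O(not w).
Premise 5 is O(not k → w); contrapositively O(not w → k). Since O(not w) holds, K gives O(k).
Premise 2 is O(not b → not k); contrapositively O(k → b). Since O(k) holds, K gives O(b).
Premise 8 is O(b → not t); since O(b), deontic closure gives O(not t).
Premises 7, 9, 10 do not contribute to this derivation.
Thus O(not t), which is F(t): t is forbidden.

Forbidden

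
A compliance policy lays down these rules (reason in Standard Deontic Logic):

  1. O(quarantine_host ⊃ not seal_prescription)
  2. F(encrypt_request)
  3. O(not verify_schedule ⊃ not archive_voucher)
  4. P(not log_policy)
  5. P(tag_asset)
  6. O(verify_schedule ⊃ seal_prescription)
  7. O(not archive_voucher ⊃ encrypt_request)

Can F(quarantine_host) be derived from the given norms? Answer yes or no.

F(encrypt_request) at premise 2 means O(not encrypt_request).
Premise 7, O(not archive_voucher ⊃ encrypt_request), contraposes to O(not encrypt_request ⊃ archive_voucher); with O(not encrypt_request) we get O(archive_voucher).
The contrapositive of premise 3 (O(not verify_schedule ⊃ not archive_voucher)) is O(archive_voucher ⊃ verify_schedule), and O(archive_voucher) is already established, so O(verify_schedule).
From O(verify_schedule) and premise 6, O(verify_schedule ⊃ seal_prescription), we obtain O(seal_prescription).
Premise 1 is O(quarantine_host ⊃ not seal_prescription); contrapositively O(seal_prescription ⊃ not quarantine_host). Since O(seal_prescription) holds, K gives O(not quarantine_host).
Premises 4, 5 do not contribute to this derivation.
So O(not quarantine_host) holds, i.e. F(quarantine_host). The claim follows.

Yes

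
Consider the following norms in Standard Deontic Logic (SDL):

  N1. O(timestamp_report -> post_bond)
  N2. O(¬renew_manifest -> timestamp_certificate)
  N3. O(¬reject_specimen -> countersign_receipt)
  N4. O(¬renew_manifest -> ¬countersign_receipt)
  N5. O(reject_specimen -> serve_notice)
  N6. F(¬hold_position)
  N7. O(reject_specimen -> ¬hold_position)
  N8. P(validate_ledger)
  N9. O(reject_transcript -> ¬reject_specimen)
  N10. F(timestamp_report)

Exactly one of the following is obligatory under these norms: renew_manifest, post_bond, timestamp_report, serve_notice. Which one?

Premise 6, F(¬hold_position), is equivalent to O(hold_position).
The contrapositive of premise 7 (O(reject_specimen -> ¬hold_position)) is O(hold_position -> ¬reject_specimen), and O(hold_position) is already established, so O(¬reject_specimen).
Applying K to premise 3 (O(¬reject_specimen -> countersign_receipt)) and O(¬reject_specimen) yields O(countersign_receipt).
Premise 4, O(¬renew_manifest -> ¬countersign_receipt), contraposes to O(countersign_receipt -> renew_manifest); with O(countersign_receipt) we get O(renew_manifest).
So O(renew_manifest) holds — renew_manifest is obligatory. None of the other listed options is made obligatory by any chain of premises.

renew_manifest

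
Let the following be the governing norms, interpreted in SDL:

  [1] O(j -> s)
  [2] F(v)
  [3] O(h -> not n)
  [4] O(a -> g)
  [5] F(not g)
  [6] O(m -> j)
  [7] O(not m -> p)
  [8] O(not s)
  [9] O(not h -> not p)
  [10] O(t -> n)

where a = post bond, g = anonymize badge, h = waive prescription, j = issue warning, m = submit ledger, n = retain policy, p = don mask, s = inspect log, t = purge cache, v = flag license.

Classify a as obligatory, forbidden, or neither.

Premise 4 is O(a -> g); even if O(g) held, inferring O(a) would be affirming the consequent — invalid.
No premise or chain of K-axiom applications forces O(a), and none forces O(not a). So a is neither obligatory nor forbidden under these norms.

Neither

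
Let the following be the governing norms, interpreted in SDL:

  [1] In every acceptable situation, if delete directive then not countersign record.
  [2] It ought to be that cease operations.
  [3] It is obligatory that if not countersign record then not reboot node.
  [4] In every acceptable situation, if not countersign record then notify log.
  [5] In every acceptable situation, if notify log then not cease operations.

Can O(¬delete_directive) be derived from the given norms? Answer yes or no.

Premise 2 gives O(cease_operations).
The contrapositive of premise 5 (O(notify_log → ¬cease_operations)) is O(cease_operations → ¬notify_log), and O(cease_operations) is already established, so O(¬notify_log).
Premise 4 is O(¬countersign_record → notify_log); contrapositively O(¬notify_log → countersign_record). Since O(¬notify_log) holds, K gives O(countersign_record).
The contrapositive of premise 1 (O(delete_directive → ¬countersign_record)) is O(countersign_record → ¬delete_directive), and O(countersign_record) is already established, so O(¬delete_directive).
Premise 3 does not contribute to this derivation.
So O(¬delete_directive) follows.

Yes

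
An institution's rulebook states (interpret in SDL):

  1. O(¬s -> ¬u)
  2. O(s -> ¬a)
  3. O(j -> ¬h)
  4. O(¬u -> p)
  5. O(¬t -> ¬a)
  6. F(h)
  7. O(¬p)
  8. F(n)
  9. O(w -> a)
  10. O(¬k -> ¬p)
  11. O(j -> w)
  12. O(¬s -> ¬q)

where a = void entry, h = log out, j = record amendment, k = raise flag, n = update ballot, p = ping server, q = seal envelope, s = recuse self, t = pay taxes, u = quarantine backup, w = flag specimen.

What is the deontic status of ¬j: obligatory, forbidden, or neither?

Obligatory

From premise 7 we have O(¬p).
The contrapositive of premise 4 (O(¬u -> p)) is O(¬p -> u), and O(¬p) is already established, so O(u).
The contrapositive of premise 1 (O(¬s -> ¬u)) is O(u -> s), and O(u) is already established, so O(s).
Applying K to premise 2 (O(s -> ¬a)) and O(s) yields O(¬a).
The contrapositive of premise 9 (O(w -> a)) is O(¬a -> ¬w), and O(¬a) is already established, so O(¬w).
Premise 11 is O(j -> w); contrapositively O(¬w -> ¬j). Since O(¬w) holds, K gives O(¬j).
Premises 3, 5, 6, 8, 10, 12 do not contribute to this derivation.
Hence ¬j is obligatory.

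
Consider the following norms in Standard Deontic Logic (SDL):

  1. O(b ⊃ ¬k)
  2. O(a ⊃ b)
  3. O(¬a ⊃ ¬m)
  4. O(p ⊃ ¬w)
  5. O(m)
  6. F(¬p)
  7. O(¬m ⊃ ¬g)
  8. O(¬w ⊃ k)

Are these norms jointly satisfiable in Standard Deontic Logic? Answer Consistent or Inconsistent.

Inconsistent

Premise 5 states O(m) outright.
Premise 3, O(¬a ⊃ ¬m), contraposes to O(m ⊃ a); with O(m) we get O(a).
With premise 2, O(a ⊃ b), the K-axiom yields O(b).
Premise 1 is O(b ⊃ ¬k); since O(b), deontic closure gives O(¬k).
Premise 8 is O(¬w ⊃ k); contrapositively O(¬k ⊃ w). Since O(¬k) holds, K gives O(w).
Premise 4, O(p ⊃ ¬w), contraposes to O(w ⊃ ¬p); with O(w) we get O(¬p).
But premise 6, F(¬p), means O(p).
We now have both O(¬p) and O(p) — p is simultaneously obligatory and forbidden, violating the D-axiom.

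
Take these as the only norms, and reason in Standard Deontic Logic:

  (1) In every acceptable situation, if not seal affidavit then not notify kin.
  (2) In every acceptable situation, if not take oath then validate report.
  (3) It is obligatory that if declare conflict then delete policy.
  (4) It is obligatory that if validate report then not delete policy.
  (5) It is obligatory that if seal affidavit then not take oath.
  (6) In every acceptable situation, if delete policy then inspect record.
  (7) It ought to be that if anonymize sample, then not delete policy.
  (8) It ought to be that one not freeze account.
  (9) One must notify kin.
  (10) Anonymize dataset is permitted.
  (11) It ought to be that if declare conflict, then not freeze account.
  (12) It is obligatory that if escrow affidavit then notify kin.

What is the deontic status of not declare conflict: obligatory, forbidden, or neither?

Obligatory

Premise 9 gives O(notify_kin).
Premise 1 is O(¬seal_affidavit → ¬notify_kin); contrapositively O(notify_kin → seal_affidavit). Since O(notify_kin) holds, K gives O(seal_affidavit).
Applying K to premise 5 (O(seal_affidavit → ¬take_oath)) and O(seal_affidavit) yields O(¬take_oath).
Applying K to premise 2 (O(¬take_oath → validate_report)) and O(¬take_oath) yields O(validate_report).
With premise 4, O(validate_report → ¬delete_policy), the K-axiom yields O(¬delete_policy).
Premise 3, O(declare_conflict → delete_policy), contraposes to O(¬delete_policy → ¬declare_conflict); with O(¬delete_policy) we get O(¬declare_conflict).
Premises 6, 7, 8, 10, 11, 12 do not contribute to this derivation.
Hence ¬declare_conflict is obligatory.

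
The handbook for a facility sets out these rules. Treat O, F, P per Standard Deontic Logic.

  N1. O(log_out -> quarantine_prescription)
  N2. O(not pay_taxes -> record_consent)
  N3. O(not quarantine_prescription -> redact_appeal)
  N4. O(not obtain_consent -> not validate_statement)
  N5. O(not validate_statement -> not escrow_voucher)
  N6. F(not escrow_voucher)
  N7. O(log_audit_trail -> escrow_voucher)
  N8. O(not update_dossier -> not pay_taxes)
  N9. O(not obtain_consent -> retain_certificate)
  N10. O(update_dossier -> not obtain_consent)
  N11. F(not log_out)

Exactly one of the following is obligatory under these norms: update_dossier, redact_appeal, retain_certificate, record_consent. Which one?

Premise 6 is F(not escrow_voucher), i.e. O(escrow_voucher).
Premise 5, O(not validate_statement -> not escrow_voucher), contraposes to O(escrow_voucher -> validate_statement); with O(escrow_voucher) we get O(validate_statement).
Premise 4 is O(not obtain_consent -> not validate_statement); contrapositively O(validate_statement -> obtain_consent). Since O(validate_statement) holds, K gives O(obtain_consent).
Premise 10, O(update_dossier -> not obtain_consent), contraposes to O(obtain_consent -> not update_dossier); with O(obtain_consent) we get O(not update_dossier).
Applying K to premise 8 (O(not update_dossier -> not pay_taxes)) and O(not update_dossier) yields O(not pay_taxes).
Applying K to premise 2 (O(not pay_taxes -> record_consent)) and O(not pay_taxes) yields O(record_consent).
So O(record_consent) holds — record_consent is obligatory. None of the other listed options is made obligatory by any chain of premises.

record_consent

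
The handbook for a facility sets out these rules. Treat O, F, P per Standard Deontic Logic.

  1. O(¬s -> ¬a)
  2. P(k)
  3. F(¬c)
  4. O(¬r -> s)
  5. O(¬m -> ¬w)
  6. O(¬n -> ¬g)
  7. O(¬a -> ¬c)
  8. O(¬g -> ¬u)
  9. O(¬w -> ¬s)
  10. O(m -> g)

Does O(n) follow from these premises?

Premise 3 is F(¬c), i.e. O(c).
Premise 7 is O(¬a -> ¬c); contrapositively O(c -> a). Since O(c) holds, K gives O(a).
Premise 1, O(¬s -> ¬a), contraposes to O(a -> s); with O(a) we get O(s).
The contrapositive of premise 9 (O(¬w -> ¬s)) is O(s -> w), and O(s) is already established, so O(w).
Premise 5 is O(¬m -> ¬w); contrapositively O(w -> m). Since O(w) holds, K gives O(m).
Applying K to premise 10 (O(m -> g)) and O(m) yields O(g).
The contrapositive of premise 6 (O(¬n -> ¬g)) is O(g -> n), and O(g) is already established, so O(n).
Premises 2, 4, 8 do not contribute to this derivation.
So O(n) follows.

Yes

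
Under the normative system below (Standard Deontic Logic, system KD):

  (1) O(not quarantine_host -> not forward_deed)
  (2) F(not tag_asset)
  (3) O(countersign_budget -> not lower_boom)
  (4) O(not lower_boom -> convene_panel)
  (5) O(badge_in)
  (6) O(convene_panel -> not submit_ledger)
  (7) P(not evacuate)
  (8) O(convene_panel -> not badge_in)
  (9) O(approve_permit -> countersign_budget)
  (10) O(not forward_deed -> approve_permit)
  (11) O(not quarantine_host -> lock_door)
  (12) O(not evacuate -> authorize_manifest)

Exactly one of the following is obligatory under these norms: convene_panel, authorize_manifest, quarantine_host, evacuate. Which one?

Premise 5 gives O(badge_in).
Premise 8, O(convene_panel -> not badge_in), contraposes to O(badge_in -> not convene_panel); with O(badge_in) we get O(not convene_panel).
Premise 4, O(not lower_boom -> convene_panel), contraposes to O(not convene_panel -> lower_boom); with O(not convene_panel) we get O(lower_boom).
Premise 3, O(countersign_budget -> not lower_boom), contraposes to O(lower_boom -> not countersign_budget); with O(lower_boom) we get O(not countersign_budget).
The contrapositive of premise 9 (O(approve_permit -> countersign_budget)) is O(not countersign_budget -> not approve_permit), and O(not countersign_budget) is already established, so O(not approve_permit).
Premise 10 is O(not forward_deed -> approve_permit); contrapositively O(not approve_permit -> forward_deed). Since O(not approve_permit) holds, K gives O(forward_deed).
Premise 1 is O(not quarantine_host -> not forward_deed); contrapositively O(forward_deed -> quarantine_host). Since O(forward_deed) holds, K gives O(quarantine_host).
So O(quarantine_host) holds — quarantine_host is obligatory. None of the other listed options is made obligatory by any chain of premises.

quarantine_host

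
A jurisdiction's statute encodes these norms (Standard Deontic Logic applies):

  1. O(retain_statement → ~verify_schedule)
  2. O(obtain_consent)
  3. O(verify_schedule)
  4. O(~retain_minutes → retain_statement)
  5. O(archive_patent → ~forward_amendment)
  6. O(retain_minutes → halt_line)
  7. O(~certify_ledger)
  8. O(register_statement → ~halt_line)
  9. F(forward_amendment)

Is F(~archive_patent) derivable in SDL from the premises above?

No

Premise 5 is O(archive_patent → ~forward_amendment); even if O(~forward_amendment) held, inferring O(archive_patent) would be affirming the consequent — invalid.
No other premise forces O(archive_patent). An ideal world satisfying every premise can still have ~archive_patent true, so F(~archive_patent) is not derivable.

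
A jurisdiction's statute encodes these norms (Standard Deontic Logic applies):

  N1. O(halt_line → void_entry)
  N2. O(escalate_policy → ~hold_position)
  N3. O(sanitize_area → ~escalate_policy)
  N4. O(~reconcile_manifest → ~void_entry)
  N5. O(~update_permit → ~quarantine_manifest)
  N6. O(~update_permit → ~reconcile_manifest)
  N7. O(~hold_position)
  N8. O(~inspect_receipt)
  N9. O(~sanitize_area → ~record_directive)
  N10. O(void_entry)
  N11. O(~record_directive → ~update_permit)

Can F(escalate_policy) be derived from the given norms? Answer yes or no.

From premise 10 we have O(void_entry).
The contrapositive of premise 4 (O(~reconcile_manifest → ~void_entry)) is O(void_entry → reconcile_manifest), and O(void_entry) is already established, so O(reconcile_manifest).
Premise 6 is O(~update_permit → ~reconcile_manifest); contrapositively O(reconcile_manifest → update_permit). Since O(reconcile_manifest) holds, K gives O(update_permit).
The contrapositive of premise 11 (O(~record_directive → ~update_permit)) is O(update_permit → record_directive), and O(update_permit) is already established, so O(record_directive).
Premise 9 is O(~sanitize_area → ~record_directive); contrapositively O(record_directive → sanitize_area). Since O(record_directive) holds, K gives O(sanitize_area).
Premise 3 is O(sanitize_area → ~escalate_policy); since O(sanitize_area), deontic closure gives O(~escalate_policy).
Premises 1, 2, 5, 7, 8 do not contribute to this derivation.
So O(~escalate_policy) holds, i.e. F(escalate_policy). The claim follows.

Yes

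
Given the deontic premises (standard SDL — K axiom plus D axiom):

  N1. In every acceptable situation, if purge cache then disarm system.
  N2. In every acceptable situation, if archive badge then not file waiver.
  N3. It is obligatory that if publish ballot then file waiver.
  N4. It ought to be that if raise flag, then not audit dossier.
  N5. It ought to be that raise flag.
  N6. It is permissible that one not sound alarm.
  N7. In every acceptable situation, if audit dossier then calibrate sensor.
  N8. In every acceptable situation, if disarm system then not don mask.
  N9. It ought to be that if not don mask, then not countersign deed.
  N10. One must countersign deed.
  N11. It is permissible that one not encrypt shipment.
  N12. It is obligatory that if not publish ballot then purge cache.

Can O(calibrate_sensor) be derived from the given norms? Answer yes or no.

No

Premise 7 is O(audit_dossier → calibrate_sensor), but O(audit_dossier) is not derivable from the premises, so it does not yield O(calibrate_sensor).
No other premise forces O(calibrate_sensor). An ideal world satisfying every premise can still have calibrate_sensor false, so O(calibrate_sensor) is not derivable.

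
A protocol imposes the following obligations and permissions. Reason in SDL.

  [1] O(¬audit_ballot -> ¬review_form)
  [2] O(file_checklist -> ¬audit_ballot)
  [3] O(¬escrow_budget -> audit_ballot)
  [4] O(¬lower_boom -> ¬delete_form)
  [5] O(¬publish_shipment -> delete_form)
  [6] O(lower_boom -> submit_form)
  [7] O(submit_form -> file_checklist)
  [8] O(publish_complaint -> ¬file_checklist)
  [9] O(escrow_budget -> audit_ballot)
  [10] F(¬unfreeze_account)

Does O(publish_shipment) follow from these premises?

Yes

By case analysis on ¬escrow_budget: premise 3 gives O(¬escrow_budget -> audit_ballot) and premise 9 gives O(escrow_budget -> audit_ballot), so O(audit_ballot) either way.
Premise 2 is O(file_checklist -> ¬audit_ballot); contrapositively O(audit_ballot -> ¬file_checklist). Since O(audit_ballot) holds, K gives O(¬file_checklist).
The contrapositive of premise 7 (O(submit_form -> file_checklist)) is O(¬file_checklist -> ¬submit_form), and O(¬file_checklist) is already established, so O(¬submit_form).
Premise 6 is O(lower_boom -> submit_form); contrapositively O(¬submit_form -> ¬lower_boom). Since O(¬submit_form) holds, K gives O(¬lower_boom).
Applying K to premise 4 (O(¬lower_boom -> ¬delete_form)) and O(¬lower_boom) yields O(¬delete_form).
Premise 5 is O(¬publish_shipment -> delete_form); contrapositively O(¬delete_form -> publish_shipment). Since O(¬delete_form) holds, K gives O(publish_shipment).
Premises 1, 8, 10 do not contribute to this derivation.
So O(publish_shipment) follows.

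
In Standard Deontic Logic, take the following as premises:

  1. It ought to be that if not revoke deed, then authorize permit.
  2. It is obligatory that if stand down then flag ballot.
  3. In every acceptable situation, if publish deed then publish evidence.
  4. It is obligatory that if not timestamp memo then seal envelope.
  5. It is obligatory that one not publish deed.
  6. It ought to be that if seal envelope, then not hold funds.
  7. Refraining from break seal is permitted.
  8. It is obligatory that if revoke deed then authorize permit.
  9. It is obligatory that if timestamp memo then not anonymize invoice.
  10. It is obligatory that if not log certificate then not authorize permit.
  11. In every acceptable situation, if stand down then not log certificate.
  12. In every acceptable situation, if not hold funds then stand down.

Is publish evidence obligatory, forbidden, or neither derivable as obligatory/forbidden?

Premise 3 is O(publish_deed → publish_evidence), but O(publish_deed) is not derivable from the premises, so it does not yield O(publish_evidence).
No premise or chain of K-axiom applications forces O(publish_evidence), and none forces O(¬publish_evidence). So publish_evidence is neither obligatory nor forbidden under these norms.

Neither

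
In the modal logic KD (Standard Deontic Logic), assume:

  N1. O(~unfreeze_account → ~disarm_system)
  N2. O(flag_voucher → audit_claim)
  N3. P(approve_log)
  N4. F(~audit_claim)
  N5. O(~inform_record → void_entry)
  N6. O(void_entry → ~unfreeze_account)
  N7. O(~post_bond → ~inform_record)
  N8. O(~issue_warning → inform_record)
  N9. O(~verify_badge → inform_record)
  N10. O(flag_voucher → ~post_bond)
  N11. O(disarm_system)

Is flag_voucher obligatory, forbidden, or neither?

Premise 11 states O(disarm_system) outright.
Premise 1, O(~unfreeze_account → ~disarm_system), contraposes to O(disarm_system → unfreeze_account); with O(disarm_system) we get O(unfreeze_account).
Premise 6 is O(void_entry → ~unfreeze_account); contrapositively O(unfreeze_account → ~void_entry). Since O(unfreeze_account) holds, K gives O(~void_entry).
The contrapositive of premise 5 (O(~inform_record → void_entry)) is O(~void_entry → inform_record), and O(~void_entry) is already established, so O(inform_record).
Premise 7 is O(~post_bond → ~inform_record); contrapositively O(inform_record → post_bond). Since O(inform_record) holds, K gives O(post_bond).
Premise 10 is O(flag_voucher → ~post_bond); contrapositively O(post_bond → ~flag_voucher). Since O(post_bond) holds, K gives O(~flag_voucher).
Premises 2, 3, 4, 8, 9 do not contribute to this derivation.
Thus O(~flag_voucher), which is F(flag_voucher): flag_voucher is forbidden.

Forbidden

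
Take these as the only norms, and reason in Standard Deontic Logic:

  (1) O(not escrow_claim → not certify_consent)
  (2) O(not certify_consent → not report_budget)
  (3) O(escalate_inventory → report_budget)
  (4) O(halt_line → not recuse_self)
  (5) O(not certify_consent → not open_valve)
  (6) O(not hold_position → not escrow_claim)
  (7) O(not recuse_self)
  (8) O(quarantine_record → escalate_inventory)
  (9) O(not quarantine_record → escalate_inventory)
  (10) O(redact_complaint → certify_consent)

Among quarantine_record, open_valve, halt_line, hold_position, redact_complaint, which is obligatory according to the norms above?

hold_position

Premises 8 and 9 are O(quarantine_record → escalate_inventory) and O(not quarantine_record → escalate_inventory); every ideal world satisfies quarantine_record or not quarantine_record, so in either case escalate_inventory holds — hence O(escalate_inventory).
With premise 3, O(escalate_inventory → report_budget), the K-axiom yields O(report_budget).
Premise 2 is O(not certify_consent → not report_budget); contrapositively O(report_budget → certify_consent). Since O(report_budget) holds, K gives O(certify_consent).
The contrapositive of premise 1 (O(not escrow_claim → not certify_consent)) is O(certify_consent → escrow_claim), and O(certify_consent) is already established, so O(escrow_claim).
Premise 6 is O(not hold_position → not escrow_claim); contrapositively O(escrow_claim → hold_position). Since O(escrow_claim) holds, K gives O(hold_position).
So O(hold_position) holds — hold_position is obligatory. None of the other listed options is made obligatory by any chain of premises.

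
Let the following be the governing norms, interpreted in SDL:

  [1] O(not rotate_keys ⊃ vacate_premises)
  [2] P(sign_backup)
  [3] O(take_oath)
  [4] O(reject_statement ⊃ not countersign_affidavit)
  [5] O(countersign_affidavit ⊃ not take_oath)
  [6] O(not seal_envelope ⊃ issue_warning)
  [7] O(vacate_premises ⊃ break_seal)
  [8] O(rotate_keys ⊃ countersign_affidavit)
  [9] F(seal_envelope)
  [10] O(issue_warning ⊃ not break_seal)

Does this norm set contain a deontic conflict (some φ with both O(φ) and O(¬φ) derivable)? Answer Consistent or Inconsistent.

Inconsistent

Premise 3 states O(take_oath) outright.
The contrapositive of premise 5 (O(countersign_affidavit ⊃ not take_oath)) is O(take_oath ⊃ not countersign_affidavit), and O(take_oath) is already established, so O(not countersign_affidavit).
The contrapositive of premise 8 (O(rotate_keys ⊃ countersign_affidavit)) is O(not countersign_affidavit ⊃ not rotate_keys), and O(not countersign_affidavit) is already established, so O(not rotate_keys).
Premise 1 is O(not rotate_keys ⊃ vacate_premises); since O(not rotate_keys), deontic closure gives O(vacate_premises).
With premise 7, O(vacate_premises ⊃ break_seal), the K-axiom yields O(break_seal).
The contrapositive of premise 10 (O(issue_warning ⊃ not break_seal)) is O(break_seal ⊃ not issue_warning), and O(break_seal) is already established, so O(not issue_warning).
The contrapositive of premise 6 (O(not seal_envelope ⊃ issue_warning)) is O(not issue_warning ⊃ seal_envelope), and O(not issue_warning) is already established, so O(seal_envelope).
Yet premise 9 is F(seal_envelope), i.e. O(not seal_envelope).
We now have both O(seal_envelope) and O(not seal_envelope) — seal_envelope is simultaneously obligatory and forbidden, violating the D-axiom.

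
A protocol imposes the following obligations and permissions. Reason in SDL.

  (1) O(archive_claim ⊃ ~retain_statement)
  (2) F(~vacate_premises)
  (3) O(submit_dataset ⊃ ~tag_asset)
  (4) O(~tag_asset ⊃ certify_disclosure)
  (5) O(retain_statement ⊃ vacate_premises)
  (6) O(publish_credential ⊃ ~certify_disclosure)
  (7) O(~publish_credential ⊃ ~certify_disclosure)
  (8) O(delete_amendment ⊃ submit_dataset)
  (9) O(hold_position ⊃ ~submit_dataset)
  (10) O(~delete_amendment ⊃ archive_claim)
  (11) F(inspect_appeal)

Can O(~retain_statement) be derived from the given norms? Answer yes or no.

Yes

Premises 7 and 6 are O(~publish_credential ⊃ ~certify_disclosure) and O(publish_credential ⊃ ~certify_disclosure); every ideal world satisfies ~publish_credential or publish_credential, so in either case ~certify_disclosure holds — hence O(~certify_disclosure).
Premise 4 is O(~tag_asset ⊃ certify_disclosure); contrapositively O(~certify_disclosure ⊃ tag_asset). Since O(~certify_disclosure) holds, K gives O(tag_asset).
The contrapositive of premise 3 (O(submit_dataset ⊃ ~tag_asset)) is O(tag_asset ⊃ ~submit_dataset), and O(tag_asset) is already established, so O(~submit_dataset).
Premise 8, O(delete_amendment ⊃ submit_dataset), contraposes to O(~submit_dataset ⊃ ~delete_amendment); with O(~submit_dataset) we get O(~delete_amendment).
Premise 10 is O(~delete_amendment ⊃ archive_claim); since O(~delete_amendment), deontic closure gives O(archive_claim).
From O(archive_claim) and premise 1, O(archive_claim ⊃ ~retain_statement), we obtain O(~retain_statement).
Premises 2, 5, 9, 11 do not contribute to this derivation.
So O(~retain_statement) follows.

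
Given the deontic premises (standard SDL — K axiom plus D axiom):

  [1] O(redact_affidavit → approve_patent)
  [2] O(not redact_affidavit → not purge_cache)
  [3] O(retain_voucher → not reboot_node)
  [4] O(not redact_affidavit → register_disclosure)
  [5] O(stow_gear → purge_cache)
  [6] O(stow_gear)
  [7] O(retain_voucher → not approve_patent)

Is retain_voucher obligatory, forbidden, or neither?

From premise 6 we have O(stow_gear).
With premise 5, O(stow_gear → purge_cache), the K-axiom yields O(purge_cache).
Premise 2, O(not redact_affidavit → not purge_cache), contraposes to O(purge_cache → redact_affidavit); with O(purge_cache) we get O(redact_affidavit).
Premise 1 is O(redact_affidavit → approve_patent); since O(redact_affidavit), deontic closure gives O(approve_patent).
The contrapositive of premise 7 (O(retain_voucher → not approve_patent)) is O(approve_patent → not retain_voucher), and O(approve_patent) is already established, so O(not retain_voucher).
Premises 3, 4 do not contribute to this derivation.
Thus O(not retain_voucher), which is F(retain_voucher): retain_voucher is forbidden.

Forbidden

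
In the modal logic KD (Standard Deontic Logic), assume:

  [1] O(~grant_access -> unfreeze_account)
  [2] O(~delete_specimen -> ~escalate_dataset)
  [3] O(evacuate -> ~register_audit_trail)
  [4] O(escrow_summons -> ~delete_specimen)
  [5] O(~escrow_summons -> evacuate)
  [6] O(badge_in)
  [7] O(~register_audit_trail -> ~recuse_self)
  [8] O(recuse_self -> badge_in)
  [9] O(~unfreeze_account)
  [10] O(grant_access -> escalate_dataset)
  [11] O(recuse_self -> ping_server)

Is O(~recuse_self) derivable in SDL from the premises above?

Yes

From premise 9 we have O(~unfreeze_account).
Premise 1 is O(~grant_access -> unfreeze_account); contrapositively O(~unfreeze_account -> grant_access). Since O(~unfreeze_account) holds, K gives O(grant_access).
Applying K to premise 10 (O(grant_access -> escalate_dataset)) and O(grant_access) yields O(escalate_dataset).
Premise 2, O(~delete_specimen -> ~escalate_dataset), contraposes to O(escalate_dataset -> delete_specimen); with O(escalate_dataset) we get O(delete_specimen).
Premise 4 is O(escrow_summons -> ~delete_specimen); contrapositively O(delete_specimen -> ~escrow_summons). Since O(delete_specimen) holds, K gives O(~escrow_summons).
Premise 5 is O(~escrow_summons -> evacuate); since O(~escrow_summons), deontic closure gives O(evacuate).
Applying K to premise 3 (O(evacuate -> ~register_audit_trail)) and O(evacuate) yields O(~register_audit_trail).
From O(~register_audit_trail) and premise 7, O(~register_audit_trail -> ~recuse_self), we obtain O(~recuse_self).
Premises 6, 8, 11 do not contribute to this derivation.
So O(~recuse_self) follows.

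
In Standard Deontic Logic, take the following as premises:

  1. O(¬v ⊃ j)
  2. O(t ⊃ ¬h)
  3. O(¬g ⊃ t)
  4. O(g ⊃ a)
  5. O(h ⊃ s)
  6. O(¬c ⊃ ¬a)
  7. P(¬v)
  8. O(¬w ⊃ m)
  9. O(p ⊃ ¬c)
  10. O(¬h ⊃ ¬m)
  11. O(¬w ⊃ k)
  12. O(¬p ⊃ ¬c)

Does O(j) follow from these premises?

Premise 1 is O(¬v ⊃ j), but O(¬v) is not derivable from the premises (the permission P(¬v) asserts only ¬O(v), not O(¬v)), so it does not yield O(j).
No other premise forces O(j). An ideal world satisfying every premise can still have j false, so O(j) is not derivable.

No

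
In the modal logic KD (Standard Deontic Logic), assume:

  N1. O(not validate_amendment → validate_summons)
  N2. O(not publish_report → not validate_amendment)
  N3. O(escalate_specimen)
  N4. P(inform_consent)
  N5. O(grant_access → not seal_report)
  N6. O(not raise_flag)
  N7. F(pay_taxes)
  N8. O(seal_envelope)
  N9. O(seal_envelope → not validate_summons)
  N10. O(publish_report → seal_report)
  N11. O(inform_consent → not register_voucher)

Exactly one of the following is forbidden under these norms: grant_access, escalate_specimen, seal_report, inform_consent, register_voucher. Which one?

grant_access

Premise 8 gives O(seal_envelope).
Premise 9 is O(seal_envelope → not validate_summons); since O(seal_envelope), deontic closure gives O(not validate_summons).
Premise 1 is O(not validate_amendment → validate_summons); contrapositively O(not validate_summons → validate_amendment). Since O(not validate_summons) holds, K gives O(validate_amendment).
The contrapositive of premise 2 (O(not publish_report → not validate_amendment)) is O(validate_amendment → publish_report), and O(validate_amendment) is already established, so O(publish_report).
With premise 10, O(publish_report → seal_report), the K-axiom yields O(seal_report).
Premise 5, O(grant_access → not seal_report), contraposes to O(seal_report → not grant_access); with O(seal_report) we get O(not grant_access).
So O(not grant_access) holds, i.e. grant_access is forbidden. None of the other listed options is forbidden under the premises.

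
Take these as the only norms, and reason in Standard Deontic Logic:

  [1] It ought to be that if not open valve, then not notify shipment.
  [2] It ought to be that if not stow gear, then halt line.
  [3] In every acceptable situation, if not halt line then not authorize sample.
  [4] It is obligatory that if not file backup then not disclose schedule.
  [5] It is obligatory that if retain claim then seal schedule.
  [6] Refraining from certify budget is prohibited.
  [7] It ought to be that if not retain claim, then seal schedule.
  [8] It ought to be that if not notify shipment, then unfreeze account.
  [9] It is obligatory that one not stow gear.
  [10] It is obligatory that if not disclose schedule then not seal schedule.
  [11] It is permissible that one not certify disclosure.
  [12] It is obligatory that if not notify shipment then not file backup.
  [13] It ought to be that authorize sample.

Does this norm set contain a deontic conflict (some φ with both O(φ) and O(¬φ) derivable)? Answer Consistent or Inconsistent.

Premise 3 is O(¬halt_line → ¬authorize_sample), but O(¬halt_line) is not derivable from the premises, so it does not yield O(¬authorize_sample).
So O(¬authorize_sample) is not derivable, and the apparent clash with O(authorize_sample) does not arise.
A world satisfying every obligation exists (e.g. authorize_sample=true, certify_budget=true, certify_disclosure=false, disclose_schedule=true, file_backup=true, halt_line=true, notify_shipment=true, open_valve=true, retain_claim=false, seal_schedule=true, stow_gear=false, unfreeze_account=false); no atom is both obligatory and forbidden, so the set is consistent.

Consistent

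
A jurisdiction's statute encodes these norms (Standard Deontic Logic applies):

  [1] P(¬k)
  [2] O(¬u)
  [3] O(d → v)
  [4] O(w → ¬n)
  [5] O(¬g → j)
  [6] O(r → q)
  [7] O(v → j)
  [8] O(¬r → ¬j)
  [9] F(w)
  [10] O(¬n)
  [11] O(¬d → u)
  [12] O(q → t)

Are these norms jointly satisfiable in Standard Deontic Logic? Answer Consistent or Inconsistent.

Premise 4 is O(w → ¬n); even if O(¬n) held, inferring O(w) would be affirming the consequent — invalid.
So O(w) is not derivable, and the apparent clash with O(¬w) does not arise.
A world satisfying every obligation exists (e.g. d=true, g=false, j=true, k=false, n=false, q=true, r=true, t=true, u=false, v=true, w=false); no atom is both obligatory and forbidden, so the set is consistent.

Consistent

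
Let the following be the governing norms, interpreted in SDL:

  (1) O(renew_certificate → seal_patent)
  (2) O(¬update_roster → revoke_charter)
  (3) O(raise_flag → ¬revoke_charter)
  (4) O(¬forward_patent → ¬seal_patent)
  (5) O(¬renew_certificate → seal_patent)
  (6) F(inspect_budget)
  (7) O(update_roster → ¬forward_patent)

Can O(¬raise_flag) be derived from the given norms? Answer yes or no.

Yes

Premises 1 and 5 cover both cases: O(renew_certificate → seal_patent) and O(¬renew_certificate → seal_patent). Since renew_certificate ∨ ¬renew_certificate is a tautology, O(seal_patent) follows.
Premise 4, O(¬forward_patent → ¬seal_patent), contraposes to O(seal_patent → forward_patent); with O(seal_patent) we get O(forward_patent).
The contrapositive of premise 7 (O(update_roster → ¬forward_patent)) is O(forward_patent → ¬update_roster), and O(forward_patent) is already established, so O(¬update_roster).
Applying K to premise 2 (O(¬update_roster → revoke_charter)) and O(¬update_roster) yields O(revoke_charter).
The contrapositive of premise 3 (O(raise_flag → ¬revoke_charter)) is O(revoke_charter → ¬raise_flag), and O(revoke_charter) is already established, so O(¬raise_flag).
Premise 6 does not contribute to this derivation.
So O(¬raise_flag) follows.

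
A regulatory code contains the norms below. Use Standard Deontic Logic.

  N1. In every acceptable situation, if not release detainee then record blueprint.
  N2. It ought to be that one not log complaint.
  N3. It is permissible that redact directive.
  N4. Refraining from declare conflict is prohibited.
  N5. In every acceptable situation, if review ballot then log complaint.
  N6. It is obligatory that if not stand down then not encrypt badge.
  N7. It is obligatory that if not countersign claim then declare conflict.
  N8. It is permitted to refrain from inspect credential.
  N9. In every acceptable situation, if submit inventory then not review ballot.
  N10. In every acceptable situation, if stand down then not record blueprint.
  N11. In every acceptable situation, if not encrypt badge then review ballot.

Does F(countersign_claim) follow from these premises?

No

Premise 7 is O(¬countersign_claim → declare_conflict); even if O(declare_conflict) held, inferring O(¬countersign_claim) would be affirming the consequent — invalid.
No other premise forces O(¬countersign_claim). An ideal world satisfying every premise can still have countersign_claim true, so F(countersign_claim) is not derivable.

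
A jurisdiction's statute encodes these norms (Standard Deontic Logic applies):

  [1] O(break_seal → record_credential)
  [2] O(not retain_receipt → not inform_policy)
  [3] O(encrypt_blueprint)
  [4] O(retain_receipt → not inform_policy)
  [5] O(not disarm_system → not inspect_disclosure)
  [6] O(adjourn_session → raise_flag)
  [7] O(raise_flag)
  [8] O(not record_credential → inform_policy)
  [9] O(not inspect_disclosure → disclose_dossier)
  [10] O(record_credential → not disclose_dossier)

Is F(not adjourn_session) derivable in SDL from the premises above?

Premise 6 is O(adjourn_session → raise_flag); even if O(raise_flag) held, inferring O(adjourn_session) would be affirming the consequent — invalid.
No other premise forces O(adjourn_session). An ideal world satisfying every premise can still have not adjourn_session true, so F(not adjourn_session) is not derivable.

No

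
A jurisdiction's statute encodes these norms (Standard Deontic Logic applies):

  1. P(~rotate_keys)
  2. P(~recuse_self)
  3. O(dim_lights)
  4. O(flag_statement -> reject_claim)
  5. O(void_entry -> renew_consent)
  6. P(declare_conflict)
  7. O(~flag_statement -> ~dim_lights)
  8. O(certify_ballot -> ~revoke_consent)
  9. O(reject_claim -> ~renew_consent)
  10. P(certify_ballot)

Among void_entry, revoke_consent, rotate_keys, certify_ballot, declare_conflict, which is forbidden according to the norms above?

Premise 3 states O(dim_lights) outright.
The contrapositive of premise 7 (O(~flag_statement -> ~dim_lights)) is O(dim_lights -> flag_statement), and O(dim_lights) is already established, so O(flag_statement).
With premise 4, O(flag_statement -> reject_claim), the K-axiom yields O(reject_claim).
Applying K to premise 9 (O(reject_claim -> ~renew_consent)) and O(reject_claim) yields O(~renew_consent).
The contrapositive of premise 5 (O(void_entry -> renew_consent)) is O(~renew_consent -> ~void_entry), and O(~renew_consent) is already established, so O(~void_entry).
So O(~void_entry) holds, i.e. void_entry is forbidden. None of the other listed options is forbidden under the premises.

void_entry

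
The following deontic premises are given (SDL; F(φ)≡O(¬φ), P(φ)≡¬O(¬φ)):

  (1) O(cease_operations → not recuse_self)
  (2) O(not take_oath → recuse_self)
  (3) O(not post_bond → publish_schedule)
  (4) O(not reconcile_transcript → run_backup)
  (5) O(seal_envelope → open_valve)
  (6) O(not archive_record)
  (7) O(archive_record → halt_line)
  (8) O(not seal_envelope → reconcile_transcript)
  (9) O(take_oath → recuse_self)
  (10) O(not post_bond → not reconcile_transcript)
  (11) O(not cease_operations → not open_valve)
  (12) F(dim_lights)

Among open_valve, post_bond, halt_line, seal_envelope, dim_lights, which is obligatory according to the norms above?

post_bond

Premises 9 and 2 cover both cases: O(take_oath → recuse_self) and O(not take_oath → recuse_self). Since take_oath ∨ not take_oath is a tautology, O(recuse_self) follows.
Premise 1, O(cease_operations → not recuse_self), contraposes to O(recuse_self → not cease_operations); with O(recuse_self) we get O(not cease_operations).
Applying K to premise 11 (O(not cease_operations → not open_valve)) and O(not cease_operations) yields O(not open_valve).
Premise 5, O(seal_envelope → open_valve), contraposes to O(not open_valve → not seal_envelope); with O(not open_valve) we get O(not seal_envelope).
Premise 8 is O(not seal_envelope → reconcile_transcript); since O(not seal_envelope), deontic closure gives O(reconcile_transcript).
Premise 10 is O(not post_bond → not reconcile_transcript); contrapositively O(reconcile_transcript → post_bond). Since O(reconcile_transcript) holds, K gives O(post_bond).
So O(post_bond) holds — post_bond is obligatory. None of the other listed options is made obligatory by any chain of premises.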